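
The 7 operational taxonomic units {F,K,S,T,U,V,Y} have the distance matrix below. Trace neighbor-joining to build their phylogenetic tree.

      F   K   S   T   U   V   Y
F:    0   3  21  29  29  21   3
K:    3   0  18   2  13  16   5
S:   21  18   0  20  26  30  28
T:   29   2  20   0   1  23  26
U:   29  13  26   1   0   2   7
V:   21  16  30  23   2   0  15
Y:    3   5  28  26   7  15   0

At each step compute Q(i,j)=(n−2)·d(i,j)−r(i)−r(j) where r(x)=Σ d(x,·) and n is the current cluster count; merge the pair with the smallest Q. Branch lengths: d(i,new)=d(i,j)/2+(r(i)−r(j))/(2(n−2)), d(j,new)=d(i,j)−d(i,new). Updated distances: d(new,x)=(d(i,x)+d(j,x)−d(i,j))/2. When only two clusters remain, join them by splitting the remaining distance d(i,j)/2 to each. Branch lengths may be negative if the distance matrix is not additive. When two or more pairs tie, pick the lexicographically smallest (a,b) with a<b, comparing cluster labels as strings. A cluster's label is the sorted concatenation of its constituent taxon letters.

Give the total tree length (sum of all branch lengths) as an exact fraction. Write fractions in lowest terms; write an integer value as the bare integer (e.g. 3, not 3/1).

327/8

iteration 1: select F,Y (d=3, Q=-175); attach at lengths (37/10, -7/10); label the merged cluster FY
  updated: d(FY,K)=5/2, d(FY,S)=23, d(FY,T)=26, d(FY,U)=33/2, d(FY,V)=33/2
iteration 2: select U,V (d=2, Q=-138); attach at lengths (-21/8, 37/8); label the merged cluster UV
  updated: d(FY,UV)=31/2, d(K,UV)=27/2, d(S,UV)=27, d(T,UV)=11
iteration 3: select FY,K (d=5/2, Q=-191/2); attach at lengths (77/12, -47/12); label the merged cluster FKY
  updated: d(FKY,S)=77/4, d(FKY,T)=51/4, d(FKY,UV)=53/4
iteration 4: select FKY,S (d=77/4, Q=-73); attach at lengths (35/8, 119/8); label the merged cluster FKSY
  updated: d(FKSY,T)=27/4, d(FKSY,UV)=21/2
iteration 5: select FKSY,T (d=27/4, Q=-113/4); attach at lengths (25/8, 29/8); label the merged cluster FKSTY
  updated: d(FKSTY,UV)=59/8
iteration 6: select FKSTY,UV (d=59/8); attach at lengths (59/16, 59/16); label the merged cluster FKSTUVY
final tree: (((((F:37/10,Y:-7/10):77/12,K:-47/12):35/8,S:119/8):25/8,T:29/8):59/16,(U:-21/8,V:37/8):59/16)
total length: 327/8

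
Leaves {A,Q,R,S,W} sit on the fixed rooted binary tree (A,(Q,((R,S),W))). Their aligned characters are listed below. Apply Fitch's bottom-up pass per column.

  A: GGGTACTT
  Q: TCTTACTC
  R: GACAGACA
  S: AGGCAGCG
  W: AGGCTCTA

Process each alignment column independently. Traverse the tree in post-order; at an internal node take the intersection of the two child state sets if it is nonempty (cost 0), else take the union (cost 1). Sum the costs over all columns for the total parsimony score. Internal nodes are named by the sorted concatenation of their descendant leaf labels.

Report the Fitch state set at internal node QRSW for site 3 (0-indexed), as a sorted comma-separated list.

RS@0: {G} ∪ {A} = {A,G} (union, +1)
RSW@0: {A,G} ∩ {A} = {A} (intersection, +0)
QRSW@0: {T} ∪ {A} = {A,T} (union, +1)
AQRSW@0: {G} ∪ {A,T} = {A,G,T} (union, +1)
RS@1: {A} ∪ {G} = {A,G} (union, +1)
RSW@1: {A,G} ∩ {G} = {G} (intersection, +0)
QRSW@1: {C} ∪ {G} = {C,G} (union, +1)
AQRSW@1: {G} ∩ {C,G} = {G} (intersection, +0)
RS@2: {C} ∪ {G} = {C,G} (union, +1)
RSW@2: {C,G} ∩ {G} = {G} (intersection, +0)
QRSW@2: {T} ∪ {G} = {G,T} (union, +1)
AQRSW@2: {G} ∩ {G,T} = {G} (intersection, +0)
RS@3: {A} ∪ {C} = {A,C} (union, +1)
RSW@3: {A,C} ∩ {C} = {C} (intersection, +0)
QRSW@3: {T} ∪ {C} = {C,T} (union, +1)
AQRSW@3: {T} ∩ {C,T} = {T} (intersection, +0)
RS@4: {G} ∪ {A} = {A,G} (union, +1)
RSW@4: {A,G} ∪ {T} = {A,G,T} (union, +1)
QRSW@4: {A} ∩ {A,G,T} = {A} (intersection, +0)
AQRSW@4: {A} ∩ {A} = {A} (intersection, +0)
RS@5: {A} ∪ {G} = {A,G} (union, +1)
RSW@5: {A,G} ∪ {C} = {A,C,G} (union, +1)
QRSW@5: {C} ∩ {A,C,G} = {C} (intersection, +0)
AQRSW@5: {C} ∩ {C} = {C} (intersection, +0)
RS@6: {C} ∩ {C} = {C} (intersection, +0)
RSW@6: {C} ∪ {T} = {C,T} (union, +1)
QRSW@6: {T} ∩ {C,T} = {T} (intersection, +0)
AQRSW@6: {T} ∩ {T} = {T} (intersection, +0)
RS@7: {A} ∪ {G} = {A,G} (union, +1)
RSW@7: {A,G} ∩ {A} = {A} (intersection, +0)
QRSW@7: {C} ∪ {A} = {A,C} (union, +1)
AQRSW@7: {T} ∪ {A,C} = {A,C,T} (union, +1)
per-site changes: [3, 2, 2, 2, 2, 2, 1, 3]; total = 17

C,T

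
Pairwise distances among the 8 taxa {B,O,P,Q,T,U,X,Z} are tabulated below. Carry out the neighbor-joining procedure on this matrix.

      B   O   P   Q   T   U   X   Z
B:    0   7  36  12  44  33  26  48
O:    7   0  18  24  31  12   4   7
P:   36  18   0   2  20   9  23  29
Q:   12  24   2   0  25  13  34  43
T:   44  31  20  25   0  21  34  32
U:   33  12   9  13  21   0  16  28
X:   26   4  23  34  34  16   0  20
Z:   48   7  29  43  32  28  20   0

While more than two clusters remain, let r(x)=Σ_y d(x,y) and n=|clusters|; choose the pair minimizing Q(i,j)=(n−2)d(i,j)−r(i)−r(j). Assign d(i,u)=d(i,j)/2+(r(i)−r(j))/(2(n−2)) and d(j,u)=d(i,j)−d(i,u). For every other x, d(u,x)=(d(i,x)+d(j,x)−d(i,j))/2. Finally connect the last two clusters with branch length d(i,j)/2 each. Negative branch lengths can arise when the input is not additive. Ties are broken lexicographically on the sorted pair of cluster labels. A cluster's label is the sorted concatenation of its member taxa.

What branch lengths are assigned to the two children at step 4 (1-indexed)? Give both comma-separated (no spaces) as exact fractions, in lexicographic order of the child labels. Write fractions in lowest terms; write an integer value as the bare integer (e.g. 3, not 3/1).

205/24,83/24

step 1: merge (B,Q) at d=12, Q=-287; branch lengths B→125/12, Q→19/12; new cluster BQ
  updated: d(BQ,O)=19/2, d(BQ,P)=13, d(BQ,T)=57/2, d(BQ,U)=17, d(BQ,X)=24, d(BQ,Z)=79/2
step 2: merge (O,Z) at d=7, Q=-202; branch lengths O→-39/10, Z→109/10; new cluster OZ
  updated: d(BQ,OZ)=21, d(OZ,P)=20, d(OZ,T)=28, d(OZ,U)=33/2, d(OZ,X)=17/2
step 3: merge (OZ,X) at d=17/2, Q=-331/2; branch lengths OZ→45/16, X→91/16; new cluster OXZ
  updated: d(BQ,OXZ)=73/4, d(OXZ,P)=69/4, d(OXZ,T)=107/4, d(OXZ,U)=12
step 4: merge (OXZ,U) at d=12, Q=-389/4; branch lengths OXZ→205/24, U→83/24; new cluster OUXZ
  updated: d(BQ,OUXZ)=93/8, d(OUXZ,P)=57/8, d(OUXZ,T)=143/8
step 5: merge (BQ,P) at d=13, Q=-269/4; branch lengths BQ→39/4, P→13/4; new cluster BPQ
  updated: d(BPQ,OUXZ)=23/8, d(BPQ,T)=71/4
step 6: merge (BPQ,OUXZ) at d=23/8, Q=-77/2; branch lengths BPQ→11/8, OUXZ→3/2; new cluster BOPQUXZ
  updated: d(BOPQUXZ,T)=131/8
step 7: merge (BOPQUXZ,T) at d=131/8; branch lengths BOPQUXZ→131/16, T→131/16; new cluster BOPQTUXZ
final tree: ((((B:125/12,Q:19/12):39/4,P:13/4):11/8,(((O:-39/10,Z:109/10):45/16,X:91/16):205/24,U:83/24):3/2):131/16,T:131/16)
total length: 287/4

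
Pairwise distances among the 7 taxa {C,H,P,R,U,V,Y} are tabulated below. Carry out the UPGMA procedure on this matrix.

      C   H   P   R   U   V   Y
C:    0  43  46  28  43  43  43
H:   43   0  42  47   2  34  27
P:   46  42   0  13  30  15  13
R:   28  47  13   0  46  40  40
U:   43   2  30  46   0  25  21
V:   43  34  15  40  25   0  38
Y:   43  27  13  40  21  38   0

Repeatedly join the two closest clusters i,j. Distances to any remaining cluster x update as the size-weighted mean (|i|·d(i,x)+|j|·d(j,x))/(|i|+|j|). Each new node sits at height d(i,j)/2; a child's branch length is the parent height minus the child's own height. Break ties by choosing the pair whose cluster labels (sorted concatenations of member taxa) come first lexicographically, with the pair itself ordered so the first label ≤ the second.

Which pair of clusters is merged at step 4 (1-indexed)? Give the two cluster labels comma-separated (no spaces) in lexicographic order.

PR,V

iteration 1: select H,U (d=2); attach at lengths (1, 1); label the merged cluster HU
  updated: d(C,HU)=43, d(HU,P)=36, d(HU,R)=93/2, d(HU,V)=59/2, d(HU,Y)=24
iteration 2: select P,R (d=13); attach at lengths (13/2, 13/2); label the merged cluster PR
  updated: d(C,PR)=37, d(HU,PR)=165/4, d(PR,V)=55/2, d(PR,Y)=53/2
iteration 3: select HU,Y (d=24); attach at lengths (11, 12); label the merged cluster HUY
  updated: d(C,HUY)=43, d(HUY,PR)=109/3, d(HUY,V)=97/3
iteration 4: select PR,V (d=55/2); attach at lengths (29/4, 55/4); label the merged cluster PRV
  updated: d(C,PRV)=39, d(HUY,PRV)=35
iteration 5: select HUY,PRV (d=35); attach at lengths (11/2, 15/4); label the merged cluster HPRUVY
  updated: d(C,HPRUVY)=41
iteration 6: select C,HPRUVY (d=41); attach at lengths (41/2, 3); label the merged cluster CHPRUVY
final tree: (C:41/2,(((H:1,U:1):11,Y:12):11/2,((P:13/2,R:13/2):29/4,V:55/4):15/4):3)
total length: 367/4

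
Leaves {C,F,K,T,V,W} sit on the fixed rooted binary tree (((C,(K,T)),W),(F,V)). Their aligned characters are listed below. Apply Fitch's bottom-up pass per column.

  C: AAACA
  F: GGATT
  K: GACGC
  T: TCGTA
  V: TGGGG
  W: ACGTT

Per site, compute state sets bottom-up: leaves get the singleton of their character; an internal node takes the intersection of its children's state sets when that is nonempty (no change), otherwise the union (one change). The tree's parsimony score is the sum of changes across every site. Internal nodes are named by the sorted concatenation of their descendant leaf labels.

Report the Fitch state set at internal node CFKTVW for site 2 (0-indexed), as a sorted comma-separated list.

G

site 0, node KT: K={G} ∪ T={T} → {G,T} (+1)
site 0, node CKT: C={A} ∪ KT={G,T} → {A,G,T} (+1)
site 0, node CKTW: CKT={A,G,T} ∩ W={A} → {A} (+0)
site 0, node FV: F={G} ∪ V={T} → {G,T} (+1)
site 0, node CFKTVW: CKTW={A} ∪ FV={G,T} → {A,G,T} (+1)
site 1, node KT: K={A} ∪ T={C} → {A,C} (+1)
site 1, node CKT: C={A} ∩ KT={A,C} → {A} (+0)
site 1, node CKTW: CKT={A} ∪ W={C} → {A,C} (+1)
site 1, node FV: F={G} ∩ V={G} → {G} (+0)
site 1, node CFKTVW: CKTW={A,C} ∪ FV={G} → {A,C,G} (+1)
site 2, node KT: K={C} ∪ T={G} → {C,G} (+1)
site 2, node CKT: C={A} ∪ KT={C,G} → {A,C,G} (+1)
site 2, node CKTW: CKT={A,C,G} ∩ W={G} → {G} (+0)
site 2, node FV: F={A} ∪ V={G} → {A,G} (+1)
site 2, node CFKTVW: CKTW={G} ∩ FV={A,G} → {G} (+0)
site 3, node KT: K={G} ∪ T={T} → {G,T} (+1)
site 3, node CKT: C={C} ∪ KT={G,T} → {C,G,T} (+1)
site 3, node CKTW: CKT={C,G,T} ∩ W={T} → {T} (+0)
site 3, node FV: F={T} ∪ V={G} → {G,T} (+1)
site 3, node CFKTVW: CKTW={T} ∩ FV={G,T} → {T} (+0)
site 4, node KT: K={C} ∪ T={A} → {A,C} (+1)
site 4, node CKT: C={A} ∩ KT={A,C} → {A} (+0)
site 4, node CKTW: CKT={A} ∪ W={T} → {A,T} (+1)
site 4, node FV: F={T} ∪ V={G} → {G,T} (+1)
site 4, node CFKTVW: CKTW={A,T} ∩ FV={G,T} → {T} (+0)
per-site changes: [4, 3, 3, 3, 3]; total = 16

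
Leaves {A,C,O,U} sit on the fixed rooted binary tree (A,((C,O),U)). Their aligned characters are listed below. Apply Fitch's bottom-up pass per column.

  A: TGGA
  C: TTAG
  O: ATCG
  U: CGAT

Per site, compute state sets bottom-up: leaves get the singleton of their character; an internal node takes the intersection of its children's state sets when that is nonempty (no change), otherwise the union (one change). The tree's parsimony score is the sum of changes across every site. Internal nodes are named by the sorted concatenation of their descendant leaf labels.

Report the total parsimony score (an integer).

7

CO@0: {T} ∪ {A} = {A,T} (union, +1)
COU@0: {A,T} ∪ {C} = {A,C,T} (union, +1)
ACOU@0: {T} ∩ {A,C,T} = {T} (intersection, +0)
CO@1: {T} ∩ {T} = {T} (intersection, +0)
COU@1: {T} ∪ {G} = {G,T} (union, +1)
ACOU@1: {G} ∩ {G,T} = {G} (intersection, +0)
CO@2: {A} ∪ {C} = {A,C} (union, +1)
COU@2: {A,C} ∩ {A} = {A} (intersection, +0)
ACOU@2: {G} ∪ {A} = {A,G} (union, +1)
CO@3: {G} ∩ {G} = {G} (intersection, +0)
COU@3: {G} ∪ {T} = {G,T} (union, +1)
ACOU@3: {A} ∪ {G,T} = {A,G,T} (union, +1)
per-site changes: [2, 1, 2, 2]; total = 7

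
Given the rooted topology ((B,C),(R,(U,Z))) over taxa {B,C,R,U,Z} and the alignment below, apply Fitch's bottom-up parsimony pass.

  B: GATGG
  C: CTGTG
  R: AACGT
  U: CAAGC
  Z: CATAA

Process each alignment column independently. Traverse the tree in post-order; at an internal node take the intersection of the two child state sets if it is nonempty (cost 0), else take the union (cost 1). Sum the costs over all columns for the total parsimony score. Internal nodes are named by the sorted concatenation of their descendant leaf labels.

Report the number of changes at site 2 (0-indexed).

[col 0] BC: children B:{G}, C:{C} ∪→ {C,G}; cost 1
[col 0] UZ: children U:{C}, Z:{C} ∩→ {C}; cost 0
[col 0] RUZ: children R:{A}, UZ:{C} ∪→ {A,C}; cost 1
[col 0] BCRUZ: children BC:{C,G}, RUZ:{A,C} ∩→ {C}; cost 0
[col 1] BC: children B:{A}, C:{T} ∪→ {A,T}; cost 1
[col 1] UZ: children U:{A}, Z:{A} ∩→ {A}; cost 0
[col 1] RUZ: children R:{A}, UZ:{A} ∩→ {A}; cost 0
[col 1] BCRUZ: children BC:{A,T}, RUZ:{A} ∩→ {A}; cost 0
[col 2] BC: children B:{T}, C:{G} ∪→ {G,T}; cost 1
[col 2] UZ: children U:{A}, Z:{T} ∪→ {A,T}; cost 1
[col 2] RUZ: children R:{C}, UZ:{A,T} ∪→ {A,C,T}; cost 1
[col 2] BCRUZ: children BC:{G,T}, RUZ:{A,C,T} ∩→ {T}; cost 0
[col 3] BC: children B:{G}, C:{T} ∪→ {G,T}; cost 1
[col 3] UZ: children U:{G}, Z:{A} ∪→ {A,G}; cost 1
[col 3] RUZ: children R:{G}, UZ:{A,G} ∩→ {G}; cost 0
[col 3] BCRUZ: children BC:{G,T}, RUZ:{G} ∩→ {G}; cost 0
[col 4] BC: children B:{G}, C:{G} ∩→ {G}; cost 0
[col 4] UZ: children U:{C}, Z:{A} ∪→ {A,C}; cost 1
[col 4] RUZ: children R:{T}, UZ:{A,C} ∪→ {A,C,T}; cost 1
[col 4] BCRUZ: children BC:{G}, RUZ:{A,C,T} ∪→ {A,C,G,T}; cost 1
per-site changes: [2, 1, 3, 2, 3]; total = 11

3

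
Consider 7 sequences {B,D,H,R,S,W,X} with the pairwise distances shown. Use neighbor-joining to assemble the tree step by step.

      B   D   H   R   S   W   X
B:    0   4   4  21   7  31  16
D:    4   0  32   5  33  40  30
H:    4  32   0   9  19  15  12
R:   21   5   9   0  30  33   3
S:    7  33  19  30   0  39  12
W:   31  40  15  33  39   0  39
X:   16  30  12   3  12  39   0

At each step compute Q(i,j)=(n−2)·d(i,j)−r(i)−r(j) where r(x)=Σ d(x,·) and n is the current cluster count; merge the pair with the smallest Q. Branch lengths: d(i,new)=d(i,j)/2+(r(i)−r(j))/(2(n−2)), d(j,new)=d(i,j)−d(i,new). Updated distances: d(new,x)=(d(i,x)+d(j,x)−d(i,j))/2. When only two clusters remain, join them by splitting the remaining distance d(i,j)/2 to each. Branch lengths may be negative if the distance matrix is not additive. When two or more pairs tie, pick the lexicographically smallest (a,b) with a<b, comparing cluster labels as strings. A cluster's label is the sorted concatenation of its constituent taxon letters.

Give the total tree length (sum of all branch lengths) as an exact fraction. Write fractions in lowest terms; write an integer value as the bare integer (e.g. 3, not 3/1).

225/4

step 1: merge (D,R) at d=5, Q=-220; branch lengths D→34/5, R→-9/5; new cluster DR
  updated: d(B,DR)=10, d(DR,H)=18, d(DR,S)=29, d(DR,W)=34, d(DR,X)=14
step 2: merge (H,W) at d=15, Q=-166; branch lengths H→-15/4, W→75/4; new cluster HW
  updated: d(B,HW)=10, d(DR,HW)=37/2, d(HW,S)=43/2, d(HW,X)=18
step 3: merge (S,X) at d=12, Q=-187/2; branch lengths S→91/12, X→53/12; new cluster SX
  updated: d(B,SX)=11/2, d(DR,SX)=31/2, d(HW,SX)=55/4
step 4: merge (B,DR) at d=10, Q=-99/2; branch lengths B→3/8, DR→77/8; new cluster BDR
  updated: d(BDR,HW)=37/4, d(BDR,SX)=11/2
step 5: merge (BDR,HW) at d=37/4, Q=-57/2; branch lengths BDR→1/2, HW→35/4; new cluster BDHRW
  updated: d(BDHRW,SX)=5
step 6: merge (BDHRW,SX) at d=5; branch lengths BDHRW→5/2, SX→5/2; new cluster BDHRSWX
final tree: (((B:3/8,(D:34/5,R:-9/5):77/8):1/2,(H:-15/4,W:75/4):35/4):5/2,(S:91/12,X:53/12):5/2)
total length: 225/4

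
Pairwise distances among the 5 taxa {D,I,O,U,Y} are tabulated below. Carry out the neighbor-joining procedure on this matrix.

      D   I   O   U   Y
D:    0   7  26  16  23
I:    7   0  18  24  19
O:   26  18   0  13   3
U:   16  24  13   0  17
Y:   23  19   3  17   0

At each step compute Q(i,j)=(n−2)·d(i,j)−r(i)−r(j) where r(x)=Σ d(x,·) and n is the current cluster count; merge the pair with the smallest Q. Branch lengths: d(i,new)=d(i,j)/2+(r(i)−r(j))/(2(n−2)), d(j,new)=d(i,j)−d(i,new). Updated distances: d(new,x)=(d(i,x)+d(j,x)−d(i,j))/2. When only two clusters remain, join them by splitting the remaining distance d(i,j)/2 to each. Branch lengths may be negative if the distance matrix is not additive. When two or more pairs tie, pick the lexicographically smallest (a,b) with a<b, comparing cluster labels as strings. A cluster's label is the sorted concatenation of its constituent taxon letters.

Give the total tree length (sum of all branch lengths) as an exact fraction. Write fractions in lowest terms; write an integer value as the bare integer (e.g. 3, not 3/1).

1. join D+I (d=7, Q=-119) ⇒ DI; edges |D|=25/6, |I|=17/6
  updated: d(DI,O)=37/2, d(DI,U)=33/2, d(DI,Y)=35/2
2. join DI+U (d=33/2, Q=-66) ⇒ DIU; edges |DI|=39/4, |U|=27/4
  updated: d(DIU,O)=15/2, d(DIU,Y)=9
3. join DIU+O (d=15/2, Q=-39/2) ⇒ DIOU; edges |DIU|=27/4, |O|=3/4
  updated: d(DIOU,Y)=9/4
4. join DIOU+Y (d=9/4) ⇒ DIOUY; edges |DIOU|=9/8, |Y|=9/8
final tree: ((((D:25/6,I:17/6):39/4,U:27/4):27/4,O:3/4):9/8,Y:9/8)
total length: 133/4

133/4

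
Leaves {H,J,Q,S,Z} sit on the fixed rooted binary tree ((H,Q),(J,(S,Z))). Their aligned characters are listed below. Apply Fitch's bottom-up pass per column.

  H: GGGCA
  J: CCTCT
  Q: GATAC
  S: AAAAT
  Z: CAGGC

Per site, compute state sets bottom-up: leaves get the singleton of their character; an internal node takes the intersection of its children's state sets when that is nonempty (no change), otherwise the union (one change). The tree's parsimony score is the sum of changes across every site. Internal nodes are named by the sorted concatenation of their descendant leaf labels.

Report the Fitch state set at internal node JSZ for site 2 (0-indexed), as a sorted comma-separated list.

A,G,T

site 0, node HQ: H={G} ∩ Q={G} → {G} (+0)
site 0, node SZ: S={A} ∪ Z={C} → {A,C} (+1)
site 0, node JSZ: J={C} ∩ SZ={A,C} → {C} (+0)
site 0, node HJQSZ: HQ={G} ∪ JSZ={C} → {C,G} (+1)
site 1, node HQ: H={G} ∪ Q={A} → {A,G} (+1)
site 1, node SZ: S={A} ∩ Z={A} → {A} (+0)
site 1, node JSZ: J={C} ∪ SZ={A} → {A,C} (+1)
site 1, node HJQSZ: HQ={A,G} ∩ JSZ={A,C} → {A} (+0)
site 2, node HQ: H={G} ∪ Q={T} → {G,T} (+1)
site 2, node SZ: S={A} ∪ Z={G} → {A,G} (+1)
site 2, node JSZ: J={T} ∪ SZ={A,G} → {A,G,T} (+1)
site 2, node HJQSZ: HQ={G,T} ∩ JSZ={A,G,T} → {G,T} (+0)
site 3, node HQ: H={C} ∪ Q={A} → {A,C} (+1)
site 3, node SZ: S={A} ∪ Z={G} → {A,G} (+1)
site 3, node JSZ: J={C} ∪ SZ={A,G} → {A,C,G} (+1)
site 3, node HJQSZ: HQ={A,C} ∩ JSZ={A,C,G} → {A,C} (+0)
site 4, node HQ: H={A} ∪ Q={C} → {A,C} (+1)
site 4, node SZ: S={T} ∪ Z={C} → {C,T} (+1)
site 4, node JSZ: J={T} ∩ SZ={C,T} → {T} (+0)
site 4, node HJQSZ: HQ={A,C} ∪ JSZ={T} → {A,C,T} (+1)
per-site changes: [2, 2, 3, 3, 3]; total = 13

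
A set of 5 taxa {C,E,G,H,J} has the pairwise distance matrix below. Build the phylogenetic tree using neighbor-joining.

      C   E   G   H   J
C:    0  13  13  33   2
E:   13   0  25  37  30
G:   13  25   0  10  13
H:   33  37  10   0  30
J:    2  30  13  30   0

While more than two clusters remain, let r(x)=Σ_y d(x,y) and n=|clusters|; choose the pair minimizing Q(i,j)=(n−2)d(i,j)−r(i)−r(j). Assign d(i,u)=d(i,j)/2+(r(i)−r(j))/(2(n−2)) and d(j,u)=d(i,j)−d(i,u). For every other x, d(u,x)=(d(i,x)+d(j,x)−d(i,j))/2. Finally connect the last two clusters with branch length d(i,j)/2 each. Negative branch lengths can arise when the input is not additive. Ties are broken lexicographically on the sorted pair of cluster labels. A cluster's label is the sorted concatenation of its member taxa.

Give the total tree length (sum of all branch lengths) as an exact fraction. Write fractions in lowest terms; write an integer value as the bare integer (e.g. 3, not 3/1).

1. join G+H (d=10, Q=-141) ⇒ GH; edges |G|=-19/6, |H|=79/6
  updated: d(C,GH)=18, d(E,GH)=26, d(GH,J)=33/2
2. join C+J (d=2, Q=-155/2) ⇒ CJ; edges |C|=-23/8, |J|=39/8
  updated: d(CJ,E)=41/2, d(CJ,GH)=65/4
3. join CJ+E (d=41/2, Q=-251/4) ⇒ CEJ; edges |CJ|=43/8, |E|=121/8
  updated: d(CEJ,GH)=87/8
4. join CEJ+GH (d=87/8) ⇒ CEGHJ; edges |CEJ|=87/16, |GH|=87/16
final tree: (((C:-23/8,J:39/8):43/8,E:121/8):87/16,(G:-19/6,H:79/6):87/16)
total length: 347/8

347/8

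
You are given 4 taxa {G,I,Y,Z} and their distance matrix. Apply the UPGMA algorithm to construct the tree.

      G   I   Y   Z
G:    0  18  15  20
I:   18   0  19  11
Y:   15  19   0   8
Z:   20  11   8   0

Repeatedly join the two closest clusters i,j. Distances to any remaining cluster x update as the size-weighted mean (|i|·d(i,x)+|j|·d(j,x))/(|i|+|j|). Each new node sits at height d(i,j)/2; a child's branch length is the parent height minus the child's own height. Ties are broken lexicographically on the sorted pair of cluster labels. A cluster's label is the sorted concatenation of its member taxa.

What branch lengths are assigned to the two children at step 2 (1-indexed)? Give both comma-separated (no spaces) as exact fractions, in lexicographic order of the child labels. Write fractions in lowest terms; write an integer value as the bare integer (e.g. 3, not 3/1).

step 1: merge (Y,Z) at d=8; branch lengths Y→4, Z→4; new cluster YZ
  updated: d(G,YZ)=35/2, d(I,YZ)=15
step 2: merge (I,YZ) at d=15; branch lengths I→15/2, YZ→7/2; new cluster IYZ
  updated: d(G,IYZ)=53/3
step 3: merge (G,IYZ) at d=53/3; branch lengths G→53/6, IYZ→4/3; new cluster GIYZ
final tree: (G:53/6,(I:15/2,(Y:4,Z:4):7/2):4/3)
total length: 175/6

15/2,7/2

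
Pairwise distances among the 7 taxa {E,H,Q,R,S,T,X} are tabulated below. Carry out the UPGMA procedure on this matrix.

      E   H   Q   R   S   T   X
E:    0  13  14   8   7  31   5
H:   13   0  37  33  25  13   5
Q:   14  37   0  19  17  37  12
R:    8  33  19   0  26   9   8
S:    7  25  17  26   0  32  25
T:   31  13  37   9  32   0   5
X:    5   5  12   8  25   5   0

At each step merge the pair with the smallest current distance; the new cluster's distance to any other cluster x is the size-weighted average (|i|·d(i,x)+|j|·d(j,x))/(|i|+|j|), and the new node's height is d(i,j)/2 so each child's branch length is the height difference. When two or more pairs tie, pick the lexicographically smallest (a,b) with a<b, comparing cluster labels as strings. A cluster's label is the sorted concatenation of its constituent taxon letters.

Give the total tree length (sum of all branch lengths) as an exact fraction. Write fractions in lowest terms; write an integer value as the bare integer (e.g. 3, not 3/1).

iteration 1: select E,X (d=5); attach at lengths (5/2, 5/2); label the merged cluster EX
  updated: d(EX,H)=9, d(EX,Q)=13, d(EX,R)=8, d(EX,S)=16, d(EX,T)=18
iteration 2: select EX,R (d=8); attach at lengths (3/2, 4); label the merged cluster ERX
  updated: d(ERX,H)=17, d(ERX,Q)=15, d(ERX,S)=58/3, d(ERX,T)=15
iteration 3: select H,T (d=13); attach at lengths (13/2, 13/2); label the merged cluster HT
  updated: d(ERX,HT)=16, d(HT,Q)=37, d(HT,S)=57/2
iteration 4: select ERX,Q (d=15); attach at lengths (7/2, 15/2); label the merged cluster EQRX
  updated: d(EQRX,HT)=85/4, d(EQRX,S)=75/4
iteration 5: select EQRX,S (d=75/4); attach at lengths (15/8, 75/8); label the merged cluster EQRSX
  updated: d(EQRSX,HT)=227/10
iteration 6: select EQRSX,HT (d=227/10); attach at lengths (79/40, 97/20); label the merged cluster EHQRSTX
final tree: (((((E:5/2,X:5/2):3/2,R:4):7/2,Q:15/2):15/8,S:75/8):79/40,(H:13/2,T:13/2):97/20)
total length: 2103/40

2103/40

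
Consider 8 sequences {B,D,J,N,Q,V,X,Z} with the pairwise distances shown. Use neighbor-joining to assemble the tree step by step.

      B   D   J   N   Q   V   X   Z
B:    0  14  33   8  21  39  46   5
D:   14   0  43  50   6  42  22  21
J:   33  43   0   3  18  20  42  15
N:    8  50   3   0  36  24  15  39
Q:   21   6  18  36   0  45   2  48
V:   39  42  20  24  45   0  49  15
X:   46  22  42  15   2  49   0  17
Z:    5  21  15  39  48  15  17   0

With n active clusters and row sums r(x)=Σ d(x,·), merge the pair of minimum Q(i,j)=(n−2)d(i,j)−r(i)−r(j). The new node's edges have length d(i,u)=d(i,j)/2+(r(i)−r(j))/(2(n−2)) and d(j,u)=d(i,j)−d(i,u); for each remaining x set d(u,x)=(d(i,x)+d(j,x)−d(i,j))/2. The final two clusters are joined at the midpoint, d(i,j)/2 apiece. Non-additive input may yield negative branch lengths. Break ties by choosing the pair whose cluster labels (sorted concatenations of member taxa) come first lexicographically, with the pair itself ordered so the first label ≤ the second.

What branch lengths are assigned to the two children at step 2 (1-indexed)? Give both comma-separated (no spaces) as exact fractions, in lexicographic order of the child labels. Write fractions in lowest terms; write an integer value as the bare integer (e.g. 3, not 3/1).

143/20,117/20

iteration 1: select Q,X (d=2, Q=-357); attach at lengths (-5/12, 29/12); label the merged cluster QX
  updated: d(B,QX)=65/2, d(D,QX)=13, d(J,QX)=29, d(N,QX)=49/2, d(QX,V)=46, d(QX,Z)=63/2
iteration 2: select D,QX (d=13, Q=-589/2); attach at lengths (143/20, 117/20); label the merged cluster DQX
  updated: d(B,DQX)=67/4, d(DQX,J)=59/2, d(DQX,N)=123/4, d(DQX,V)=75/2, d(DQX,Z)=79/4
iteration 3: select J,N (d=3, Q=-773/4); attach at lengths (31/32, 65/32); label the merged cluster JN
  updated: d(B,JN)=19, d(DQX,JN)=229/8, d(JN,V)=41/2, d(JN,Z)=51/2
iteration 4: select JN,V (d=41/2, Q=-1153/8); attach at lengths (115/16, 213/16); label the merged cluster JNV
  updated: d(B,JNV)=75/4, d(DQX,JNV)=365/16, d(JNV,Z)=10
iteration 5: select B,DQX (d=67/4, Q=-1061/16); attach at lengths (235/64, 837/64); label the merged cluster BDQX
  updated: d(BDQX,JNV)=397/32, d(BDQX,Z)=4
iteration 6: select BDQX,JNV (d=397/32, Q=-845/32); attach at lengths (205/64, 589/64); label the merged cluster BDJNQVX
  updated: d(BDJNQVX,Z)=51/64
iteration 7: select BDJNQVX,Z (d=51/64); attach at lengths (51/128, 51/128); label the merged cluster BDJNQVXZ
final tree: (((B:235/64,(D:143/20,(Q:-5/12,X:29/12):117/20):837/64):205/64,((J:31/32,N:65/32):115/16,V:213/16):589/64):51/128,Z:51/128)
total length: 4381/64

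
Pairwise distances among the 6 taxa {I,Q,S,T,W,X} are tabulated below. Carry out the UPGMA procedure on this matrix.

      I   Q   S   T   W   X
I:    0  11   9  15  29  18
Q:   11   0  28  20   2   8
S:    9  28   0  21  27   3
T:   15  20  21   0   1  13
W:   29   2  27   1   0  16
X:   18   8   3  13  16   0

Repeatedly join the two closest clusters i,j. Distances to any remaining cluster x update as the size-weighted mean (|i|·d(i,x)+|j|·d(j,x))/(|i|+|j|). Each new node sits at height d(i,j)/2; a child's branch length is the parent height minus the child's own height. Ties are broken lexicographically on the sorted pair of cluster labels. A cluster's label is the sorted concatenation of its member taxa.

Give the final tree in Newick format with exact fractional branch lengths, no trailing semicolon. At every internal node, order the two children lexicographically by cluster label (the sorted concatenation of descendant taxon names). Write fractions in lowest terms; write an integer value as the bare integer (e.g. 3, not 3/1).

(((I:11/2,Q:11/2):19/8,(S:3/2,X:3/2):51/8):17/16,(T:1/2,W:1/2):135/16)

step 1: merge (T,W) at d=1; branch lengths T→1/2, W→1/2; new cluster TW
  updated: d(I,TW)=22, d(Q,TW)=11, d(S,TW)=24, d(TW,X)=29/2
step 2: merge (S,X) at d=3; branch lengths S→3/2, X→3/2; new cluster SX
  updated: d(I,SX)=27/2, d(Q,SX)=18, d(SX,TW)=77/4
step 3: merge (I,Q) at d=11; branch lengths I→11/2, Q→11/2; new cluster IQ
  updated: d(IQ,SX)=63/4, d(IQ,TW)=33/2
step 4: merge (IQ,SX) at d=63/4; branch lengths IQ→19/8, SX→51/8; new cluster IQSX
  updated: d(IQSX,TW)=143/8
step 5: merge (IQSX,TW) at d=143/8; branch lengths IQSX→17/16, TW→135/16; new cluster IQSTWX
final tree: (((I:11/2,Q:11/2):19/8,(S:3/2,X:3/2):51/8):17/16,(T:1/2,W:1/2):135/16)
total length: 133/4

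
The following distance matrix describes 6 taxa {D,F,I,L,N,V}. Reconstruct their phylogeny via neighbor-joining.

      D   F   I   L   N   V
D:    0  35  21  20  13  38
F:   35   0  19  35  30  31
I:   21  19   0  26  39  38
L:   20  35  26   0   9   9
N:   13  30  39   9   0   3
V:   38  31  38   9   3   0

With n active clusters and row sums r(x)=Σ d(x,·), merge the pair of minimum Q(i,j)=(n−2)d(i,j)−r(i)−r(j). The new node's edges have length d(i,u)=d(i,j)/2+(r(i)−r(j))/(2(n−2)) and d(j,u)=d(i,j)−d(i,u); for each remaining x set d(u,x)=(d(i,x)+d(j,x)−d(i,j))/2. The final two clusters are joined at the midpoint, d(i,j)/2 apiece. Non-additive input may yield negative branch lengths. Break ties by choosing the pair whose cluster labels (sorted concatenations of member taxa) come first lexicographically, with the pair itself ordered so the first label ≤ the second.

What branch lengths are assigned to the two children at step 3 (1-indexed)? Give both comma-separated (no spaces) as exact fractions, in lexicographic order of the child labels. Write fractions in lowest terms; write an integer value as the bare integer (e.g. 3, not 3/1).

1. join F+I (d=19, Q=-217) ⇒ FI; edges |F|=83/8, |I|=69/8
  updated: d(D,FI)=37/2, d(FI,L)=21, d(FI,N)=25, d(FI,V)=25
2. join D+FI (d=37/2, Q=-247/2) ⇒ DFI; edges |D|=37/4, |FI|=37/4
  updated: d(DFI,L)=45/4, d(DFI,N)=39/4, d(DFI,V)=89/4
3. join DFI+L (d=45/4, Q=-50) ⇒ DFIL; edges |DFI|=73/8, |L|=17/8
  updated: d(DFIL,N)=15/4, d(DFIL,V)=10
4. join DFIL+N (d=15/4, Q=-67/4) ⇒ DFILN; edges |DFIL|=43/8, |N|=-13/8
  updated: d(DFILN,V)=37/8
5. join DFILN+V (d=37/8) ⇒ DFILNV; edges |DFILN|=37/16, |V|=37/16
final tree: ((((D:37/4,(F:83/8,I:69/8):37/4):73/8,L:17/8):43/8,N:-13/8):37/16,V:37/16)
total length: 457/8

73/8,17/8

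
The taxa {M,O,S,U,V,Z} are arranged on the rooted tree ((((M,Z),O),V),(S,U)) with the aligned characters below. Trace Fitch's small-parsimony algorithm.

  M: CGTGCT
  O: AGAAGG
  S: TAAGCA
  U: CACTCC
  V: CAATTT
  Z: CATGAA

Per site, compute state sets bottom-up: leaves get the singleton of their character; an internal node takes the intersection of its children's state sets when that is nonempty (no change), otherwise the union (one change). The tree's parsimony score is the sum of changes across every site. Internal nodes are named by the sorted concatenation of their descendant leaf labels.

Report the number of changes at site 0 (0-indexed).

[col 0] MZ: children M:{C}, Z:{C} ∩→ {C}; cost 0
[col 0] MOZ: children MZ:{C}, O:{A} ∪→ {A,C}; cost 1
[col 0] MOVZ: children MOZ:{A,C}, V:{C} ∩→ {C}; cost 0
[col 0] SU: children S:{T}, U:{C} ∪→ {C,T}; cost 1
[col 0] MOSUVZ: children MOVZ:{C}, SU:{C,T} ∩→ {C}; cost 0
[col 1] MZ: children M:{G}, Z:{A} ∪→ {A,G}; cost 1
[col 1] MOZ: children MZ:{A,G}, O:{G} ∩→ {G}; cost 0
[col 1] MOVZ: children MOZ:{G}, V:{A} ∪→ {A,G}; cost 1
[col 1] SU: children S:{A}, U:{A} ∩→ {A}; cost 0
[col 1] MOSUVZ: children MOVZ:{A,G}, SU:{A} ∩→ {A}; cost 0
[col 2] MZ: children M:{T}, Z:{T} ∩→ {T}; cost 0
[col 2] MOZ: children MZ:{T}, O:{A} ∪→ {A,T}; cost 1
[col 2] MOVZ: children MOZ:{A,T}, V:{A} ∩→ {A}; cost 0
[col 2] SU: children S:{A}, U:{C} ∪→ {A,C}; cost 1
[col 2] MOSUVZ: children MOVZ:{A}, SU:{A,C} ∩→ {A}; cost 0
[col 3] MZ: children M:{G}, Z:{G} ∩→ {G}; cost 0
[col 3] MOZ: children MZ:{G}, O:{A} ∪→ {A,G}; cost 1
[col 3] MOVZ: children MOZ:{A,G}, V:{T} ∪→ {A,G,T}; cost 1
[col 3] SU: children S:{G}, U:{T} ∪→ {G,T}; cost 1
[col 3] MOSUVZ: children MOVZ:{A,G,T}, SU:{G,T} ∩→ {G,T}; cost 0
[col 4] MZ: children M:{C}, Z:{A} ∪→ {A,C}; cost 1
[col 4] MOZ: children MZ:{A,C}, O:{G} ∪→ {A,C,G}; cost 1
[col 4] MOVZ: children MOZ:{A,C,G}, V:{T} ∪→ {A,C,G,T}; cost 1
[col 4] SU: children S:{C}, U:{C} ∩→ {C}; cost 0
[col 4] MOSUVZ: children MOVZ:{A,C,G,T}, SU:{C} ∩→ {C}; cost 0
[col 5] MZ: children M:{T}, Z:{A} ∪→ {A,T}; cost 1
[col 5] MOZ: children MZ:{A,T}, O:{G} ∪→ {A,G,T}; cost 1
[col 5] MOVZ: children MOZ:{A,G,T}, V:{T} ∩→ {T}; cost 0
[col 5] SU: children S:{A}, U:{C} ∪→ {A,C}; cost 1
[col 5] MOSUVZ: children MOVZ:{T}, SU:{A,C} ∪→ {A,C,T}; cost 1
per-site changes: [2, 2, 2, 3, 3, 4]; total = 16

2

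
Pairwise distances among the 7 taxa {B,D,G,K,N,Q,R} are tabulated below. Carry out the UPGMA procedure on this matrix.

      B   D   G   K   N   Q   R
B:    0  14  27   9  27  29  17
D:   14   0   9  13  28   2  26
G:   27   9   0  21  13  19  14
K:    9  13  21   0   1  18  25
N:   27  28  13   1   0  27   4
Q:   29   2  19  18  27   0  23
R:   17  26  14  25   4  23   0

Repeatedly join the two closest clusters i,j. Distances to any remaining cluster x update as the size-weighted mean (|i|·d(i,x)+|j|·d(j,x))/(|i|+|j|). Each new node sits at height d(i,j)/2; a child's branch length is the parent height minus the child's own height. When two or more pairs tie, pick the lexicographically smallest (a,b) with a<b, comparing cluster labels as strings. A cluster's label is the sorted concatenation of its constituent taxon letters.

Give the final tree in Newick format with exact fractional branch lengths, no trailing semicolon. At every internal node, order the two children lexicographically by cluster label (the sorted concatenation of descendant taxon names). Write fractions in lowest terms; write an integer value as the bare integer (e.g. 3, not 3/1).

((B:53/6,((K:1/2,N:1/2):27/4,R:29/4):19/12):41/24,((D:1,Q:1):6,G:7):85/24)

step 1: merge (K,N) at d=1; branch lengths K→1/2, N→1/2; new cluster KN
  updated: d(B,KN)=18, d(D,KN)=41/2, d(G,KN)=17, d(KN,Q)=45/2, d(KN,R)=29/2
step 2: merge (D,Q) at d=2; branch lengths D→1, Q→1; new cluster DQ
  updated: d(B,DQ)=43/2, d(DQ,G)=14, d(DQ,KN)=43/2, d(DQ,R)=49/2
step 3: merge (DQ,G) at d=14; branch lengths DQ→6, G→7; new cluster DGQ
  updated: d(B,DGQ)=70/3, d(DGQ,KN)=20, d(DGQ,R)=21
step 4: merge (KN,R) at d=29/2; branch lengths KN→27/4, R→29/4; new cluster KNR
  updated: d(B,KNR)=53/3, d(DGQ,KNR)=61/3
step 5: merge (B,KNR) at d=53/3; branch lengths B→53/6, KNR→19/12; new cluster BKNR
  updated: d(BKNR,DGQ)=253/12
step 6: merge (BKNR,DGQ) at d=253/12; branch lengths BKNR→41/24, DGQ→85/24; new cluster BDGKNQR
final tree: ((B:53/6,((K:1/2,N:1/2):27/4,R:29/4):19/12):41/24,((D:1,Q:1):6,G:7):85/24)
total length: 137/3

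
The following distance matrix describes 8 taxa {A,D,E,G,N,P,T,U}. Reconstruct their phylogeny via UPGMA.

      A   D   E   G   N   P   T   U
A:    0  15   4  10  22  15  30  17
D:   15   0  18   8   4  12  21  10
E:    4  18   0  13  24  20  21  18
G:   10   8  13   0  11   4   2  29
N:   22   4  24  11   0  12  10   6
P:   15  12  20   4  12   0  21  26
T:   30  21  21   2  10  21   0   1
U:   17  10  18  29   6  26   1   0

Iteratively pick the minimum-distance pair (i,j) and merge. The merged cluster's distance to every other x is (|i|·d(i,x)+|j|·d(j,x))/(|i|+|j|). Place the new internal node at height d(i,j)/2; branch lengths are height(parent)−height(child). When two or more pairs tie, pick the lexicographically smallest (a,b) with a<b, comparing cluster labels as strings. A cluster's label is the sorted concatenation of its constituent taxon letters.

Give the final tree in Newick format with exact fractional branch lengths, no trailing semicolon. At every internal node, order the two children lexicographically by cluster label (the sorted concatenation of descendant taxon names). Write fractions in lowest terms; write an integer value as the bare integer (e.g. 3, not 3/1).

((A:2,E:2):175/24,(((D:2,N:2):27/8,(G:2,P:2):27/8):39/16,(T:1/2,U:1/2):117/16):71/48)

step 1: merge (T,U) at d=1; branch lengths T→1/2, U→1/2; new cluster TU
  updated: d(A,TU)=47/2, d(D,TU)=31/2, d(E,TU)=39/2, d(G,TU)=31/2, d(N,TU)=8, d(P,TU)=47/2
step 2: merge (A,E) at d=4; branch lengths A→2, E→2; new cluster AE
  updated: d(AE,D)=33/2, d(AE,G)=23/2, d(AE,N)=23, d(AE,P)=35/2, d(AE,TU)=43/2
step 3: merge (D,N) at d=4; branch lengths D→2, N→2; new cluster DN
  updated: d(AE,DN)=79/4, d(DN,G)=19/2, d(DN,P)=12, d(DN,TU)=47/4
step 4: merge (G,P) at d=4; branch lengths G→2, P→2; new cluster GP
  updated: d(AE,GP)=29/2, d(DN,GP)=43/4, d(GP,TU)=39/2
step 5: merge (DN,GP) at d=43/4; branch lengths DN→27/8, GP→27/8; new cluster DGNP
  updated: d(AE,DGNP)=137/8, d(DGNP,TU)=125/8
step 6: merge (DGNP,TU) at d=125/8; branch lengths DGNP→39/16, TU→117/16; new cluster DGNPTU
  updated: d(AE,DGNPTU)=223/12
step 7: merge (AE,DGNPTU) at d=223/12; branch lengths AE→175/24, DGNPTU→71/48; new cluster ADEGNPTU
final tree: ((A:2,E:2):175/24,(((D:2,N:2):27/8,(G:2,P:2):27/8):39/16,(T:1/2,U:1/2):117/16):71/48)
total length: 1837/48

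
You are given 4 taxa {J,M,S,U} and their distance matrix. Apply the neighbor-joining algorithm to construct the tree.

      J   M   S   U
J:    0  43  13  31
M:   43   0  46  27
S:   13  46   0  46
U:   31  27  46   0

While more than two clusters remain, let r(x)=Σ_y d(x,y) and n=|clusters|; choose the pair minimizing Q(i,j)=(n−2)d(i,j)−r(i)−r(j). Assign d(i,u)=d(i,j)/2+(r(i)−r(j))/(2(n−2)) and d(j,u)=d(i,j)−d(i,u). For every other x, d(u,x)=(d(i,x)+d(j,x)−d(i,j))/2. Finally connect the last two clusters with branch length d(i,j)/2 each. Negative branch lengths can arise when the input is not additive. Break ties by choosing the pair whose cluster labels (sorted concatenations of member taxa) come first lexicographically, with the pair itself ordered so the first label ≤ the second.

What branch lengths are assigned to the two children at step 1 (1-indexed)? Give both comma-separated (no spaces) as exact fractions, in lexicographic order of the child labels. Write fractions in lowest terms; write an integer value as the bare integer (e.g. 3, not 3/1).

step 1: merge (J,S) at d=13, Q=-166; branch lengths J→2, S→11; new cluster JS
  updated: d(JS,M)=38, d(JS,U)=32
step 2: merge (JS,M) at d=38, Q=-97; branch lengths JS→43/2, M→33/2; new cluster JMS
  updated: d(JMS,U)=21/2
step 3: merge (JMS,U) at d=21/2; branch lengths JMS→21/4, U→21/4; new cluster JMSU
final tree: (((J:2,S:11):43/2,M:33/2):21/4,U:21/4)
total length: 123/2

2,11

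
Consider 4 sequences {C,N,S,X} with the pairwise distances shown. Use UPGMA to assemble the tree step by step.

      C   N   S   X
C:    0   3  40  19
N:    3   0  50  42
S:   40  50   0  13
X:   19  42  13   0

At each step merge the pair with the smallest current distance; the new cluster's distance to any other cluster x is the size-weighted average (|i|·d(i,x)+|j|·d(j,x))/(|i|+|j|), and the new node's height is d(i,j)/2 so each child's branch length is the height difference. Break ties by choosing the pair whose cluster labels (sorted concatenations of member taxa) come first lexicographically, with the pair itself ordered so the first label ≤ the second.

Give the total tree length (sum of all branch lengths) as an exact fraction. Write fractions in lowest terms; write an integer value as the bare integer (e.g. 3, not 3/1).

183/4

iteration 1: select C,N (d=3); attach at lengths (3/2, 3/2); label the merged cluster CN
  updated: d(CN,S)=45, d(CN,X)=61/2
iteration 2: select S,X (d=13); attach at lengths (13/2, 13/2); label the merged cluster SX
  updated: d(CN,SX)=151/4
iteration 3: select CN,SX (d=151/4); attach at lengths (139/8, 99/8); label the merged cluster CNSX
final tree: ((C:3/2,N:3/2):139/8,(S:13/2,X:13/2):99/8)
total length: 183/4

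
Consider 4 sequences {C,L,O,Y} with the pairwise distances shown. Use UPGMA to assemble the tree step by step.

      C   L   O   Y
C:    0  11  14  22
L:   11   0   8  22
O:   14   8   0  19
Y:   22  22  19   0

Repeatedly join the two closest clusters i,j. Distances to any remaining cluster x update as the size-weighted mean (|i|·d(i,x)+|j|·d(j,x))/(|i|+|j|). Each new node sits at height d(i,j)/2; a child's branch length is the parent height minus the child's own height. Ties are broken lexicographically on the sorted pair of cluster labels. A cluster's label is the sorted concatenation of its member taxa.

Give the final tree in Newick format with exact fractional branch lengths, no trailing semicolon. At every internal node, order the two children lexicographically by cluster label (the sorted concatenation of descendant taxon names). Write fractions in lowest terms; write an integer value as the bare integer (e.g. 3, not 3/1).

1. join L+O (d=8) ⇒ LO; edges |L|=4, |O|=4
  updated: d(C,LO)=25/2, d(LO,Y)=41/2
2. join C+LO (d=25/2) ⇒ CLO; edges |C|=25/4, |LO|=9/4
  updated: d(CLO,Y)=21
3. join CLO+Y (d=21) ⇒ CLOY; edges |CLO|=17/4, |Y|=21/2
final tree: ((C:25/4,(L:4,O:4):9/4):17/4,Y:21/2)
total length: 125/4

((C:25/4,(L:4,O:4):9/4):17/4,Y:21/2)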